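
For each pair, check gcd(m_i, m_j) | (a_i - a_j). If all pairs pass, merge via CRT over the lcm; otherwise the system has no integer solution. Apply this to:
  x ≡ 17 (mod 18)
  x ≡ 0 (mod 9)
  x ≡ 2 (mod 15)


Moduli 18, 9, 15 are not pairwise coprime, so CRT works modulo lcm(m_i) when all pairwise compatibility conditions hold.
Pairwise compatibility: gcd(m_i, m_j) must divide a_i - a_j for every pair.
Merge one congruence at a time:
  Start: x ≡ 17 (mod 18).
  Combine with x ≡ 0 (mod 9): gcd(18, 9) = 9, and 0 - 17 = -17 is NOT divisible by 9.
    ⇒ system is inconsistent (no integer solution).

No solution (the system is inconsistent).


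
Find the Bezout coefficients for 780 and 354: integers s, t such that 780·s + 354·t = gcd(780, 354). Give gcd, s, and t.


Euclidean algorithm on (780, 354) — divide until remainder is 0:
  780 = 2 · 354 + 72
  354 = 4 · 72 + 66
  72 = 1 · 66 + 6
  66 = 11 · 6 + 0
gcd(780, 354) = 6.
Track Bezout coefficients alongside the remainders: start with r₀ = 780 = a·1 + b·0 (s = 1, t = 0) and r₁ = 354 = a·0 + b·1 (s = 0, t = 1); each new remainder r_{k+1} = r_{k-1} − q_k·r_k inherits s_{k+1} = s_{k-1} − q_k·s_k, t_{k+1} = t_{k-1} − q_k·t_k, so r_k = a·s_k + b·t_k at every step:
  q = 2: r = 72, s = 1 − 2·0 = 1, t = 0 − 2·1 = -2  (check: 780·1 + 354·(-2) = 72)
  q = 4: r = 66, s = 0 − 4·1 = -4, t = 1 − 4·(-2) = 9  (check: 780·(-4) + 354·9 = 66)
  q = 1: r = 6, s = 1 − 1·(-4) = 5, t = -2 − 1·9 = -11  (check: 780·5 + 354·(-11) = 6)
The row with r = 6 (the gcd) gives the Bezout coefficients s = 5, t = -11.
Result: 780 · (5) + 354 · (-11) = 6.

gcd(780, 354) = 6; s = 5, t = -11 (check: 780·5 + 354·(-11) = 6).


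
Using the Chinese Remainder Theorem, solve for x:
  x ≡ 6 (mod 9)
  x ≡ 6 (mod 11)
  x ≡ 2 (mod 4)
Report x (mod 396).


Moduli 9, 11, 4 are pairwise coprime; by CRT there is a unique solution modulo M = 9 · 11 · 4 = 396.
Solve pairwise, accumulating the modulus:
  Start with x ≡ 6 (mod 9).
  Combine with x ≡ 6 (mod 11): since gcd(9, 11) = 1, we get a unique residue mod 99.
    Write x = 6 + 9·t and substitute into x ≡ 6 (mod 11): 9·t ≡ 6 − 6 = 0 (mod 11).
    The inverse of 9 mod 11 is 5 (since 9·5 = 45 = 4·11 + 1), so t ≡ 5·0 = 0 ≡ 0 (mod 11).
    Then x = 6 + 9·0 = 6, valid modulo lcm(9, 11) = 99: x ≡ 6 (mod 99).
  Combine with x ≡ 2 (mod 4): since gcd(99, 4) = 1, we get a unique residue mod 396.
    Write x = 6 + 99·t and substitute into x ≡ 2 (mod 4): 99·t ≡ 2 − 6 = -4 (mod 4).
    Reduce coefficients mod 4: 3·t ≡ 0 (mod 4).
    The inverse of 3 mod 4 is 3 (since 3·3 = 9 = 2·4 + 1), so t ≡ 3·0 = 0 ≡ 0 (mod 4).
    Then x = 6 + 99·0 = 6, valid modulo lcm(99, 4) = 396: x ≡ 6 (mod 396).
Verify: 6 mod 9 = 6 ✓, 6 mod 11 = 6 ✓, 6 mod 4 = 2 ✓.

x ≡ 6 (mod 396).


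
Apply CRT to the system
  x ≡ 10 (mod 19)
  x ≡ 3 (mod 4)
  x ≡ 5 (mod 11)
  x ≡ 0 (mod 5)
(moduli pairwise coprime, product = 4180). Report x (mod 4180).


Product of moduli M = 19 · 4 · 11 · 5 = 4180.
Merge one congruence at a time:
  Start: x ≡ 10 (mod 19).
  Combine with x ≡ 3 (mod 4); new modulus lcm = 76.
    Write x = 10 + 19·t and substitute into x ≡ 3 (mod 4): 19·t ≡ 3 − 10 = -7 (mod 4).
    Reduce coefficients mod 4: 3·t ≡ 1 (mod 4).
    The inverse of 3 mod 4 is 3 (since 3·3 = 9 = 2·4 + 1), so t ≡ 3·1 = 3 ≡ 3 (mod 4).
    Then x = 10 + 19·3 = 67, valid modulo lcm(19, 4) = 76: x ≡ 67 (mod 76).
  Combine with x ≡ 5 (mod 11); new modulus lcm = 836.
    Write x = 67 + 76·t and substitute into x ≡ 5 (mod 11): 76·t ≡ 5 − 67 = -62 (mod 11).
    Reduce coefficients mod 11: 10·t ≡ 4 (mod 11).
    The inverse of 10 mod 11 is 10 (since 10·10 = 100 = 9·11 + 1), so t ≡ 10·4 = 40 ≡ 7 (mod 11).
    Then x = 67 + 76·7 = 599, valid modulo lcm(76, 11) = 836: x ≡ 599 (mod 836).
  Combine with x ≡ 0 (mod 5); new modulus lcm = 4180.
    Write x = 599 + 836·t and substitute into x ≡ 0 (mod 5): 836·t ≡ 0 − 599 = -599 (mod 5).
    Reduce coefficients mod 5: 1·t ≡ 1 (mod 5).
    So t ≡ 1 (mod 5).
    Then x = 599 + 836·1 = 1435, valid modulo lcm(836, 5) = 4180: x ≡ 1435 (mod 4180).
Verify against each original: 1435 mod 19 = 10, 1435 mod 4 = 3, 1435 mod 11 = 5, 1435 mod 5 = 0.

x ≡ 1435 (mod 4180).


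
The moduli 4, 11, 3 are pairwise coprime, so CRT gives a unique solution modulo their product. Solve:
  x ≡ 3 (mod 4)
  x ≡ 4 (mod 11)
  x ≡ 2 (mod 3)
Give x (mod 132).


Moduli 4, 11, 3 are pairwise coprime; by CRT there is a unique solution modulo M = 4 · 11 · 3 = 132.
Solve pairwise, accumulating the modulus:
  Start with x ≡ 3 (mod 4).
  Combine with x ≡ 4 (mod 11): since gcd(4, 11) = 1, we get a unique residue mod 44.
    Write x = 3 + 4·t and substitute into x ≡ 4 (mod 11): 4·t ≡ 4 − 3 = 1 (mod 11).
    The inverse of 4 mod 11 is 3 (since 4·3 = 12 = 1·11 + 1), so t ≡ 3·1 = 3 ≡ 3 (mod 11).
    Then x = 3 + 4·3 = 15, valid modulo lcm(4, 11) = 44: x ≡ 15 (mod 44).
  Combine with x ≡ 2 (mod 3): since gcd(44, 3) = 1, we get a unique residue mod 132.
    Write x = 15 + 44·t and substitute into x ≡ 2 (mod 3): 44·t ≡ 2 − 15 = -13 (mod 3).
    Reduce coefficients mod 3: 2·t ≡ 2 (mod 3).
    The inverse of 2 mod 3 is 2 (since 2·2 = 4 = 1·3 + 1), so t ≡ 2·2 = 4 ≡ 1 (mod 3).
    Then x = 15 + 44·1 = 59, valid modulo lcm(44, 3) = 132: x ≡ 59 (mod 132).
Verify: 59 mod 4 = 3 ✓, 59 mod 11 = 4 ✓, 59 mod 3 = 2 ✓.

x ≡ 59 (mod 132).


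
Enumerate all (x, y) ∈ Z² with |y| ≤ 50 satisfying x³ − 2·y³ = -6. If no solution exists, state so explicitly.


The equation is x³ - 2y³ = -6. For fixed y, x³ = 2·y³ − 6, so a solution requires the RHS to be a perfect cube.
Strategy: iterate y from -50 to 50, compute RHS = 2·y³ − 6, and check whether it is a (positive or negative) perfect cube.
Check small values of y:
  y = 0: RHS = -6 is not a perfect cube.
  y = 1: RHS = -4 is not a perfect cube.
  y = -1: RHS = -8 = (-2)³ ⇒ x = -2 works.
  y = 2: RHS = 10 is not a perfect cube.
  y = -2: RHS = -22 is not a perfect cube.
  y = 3: RHS = 48 is not a perfect cube.
  y = -3: RHS = -60 is not a perfect cube.
Continuing the search up to |y| = 50 finds no further solutions beyond those listed.
Collected solutions: (-2, -1).

Solutions (with |y| ≤ 50): (-2, -1).


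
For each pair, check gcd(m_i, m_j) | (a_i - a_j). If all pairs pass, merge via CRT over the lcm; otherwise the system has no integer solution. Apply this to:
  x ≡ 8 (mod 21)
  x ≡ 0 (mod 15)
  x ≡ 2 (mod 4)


Moduli 21, 15, 4 are not pairwise coprime, so CRT works modulo lcm(m_i) when all pairwise compatibility conditions hold.
Pairwise compatibility: gcd(m_i, m_j) must divide a_i - a_j for every pair.
Merge one congruence at a time:
  Start: x ≡ 8 (mod 21).
  Combine with x ≡ 0 (mod 15): gcd(21, 15) = 3, and 0 - 8 = -8 is NOT divisible by 3.
    ⇒ system is inconsistent (no integer solution).

No solution (the system is inconsistent).


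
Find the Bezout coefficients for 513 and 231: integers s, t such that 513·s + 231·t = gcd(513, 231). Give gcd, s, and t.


Euclidean algorithm on (513, 231) — divide until remainder is 0:
  513 = 2 · 231 + 51
  231 = 4 · 51 + 27
  51 = 1 · 27 + 24
  27 = 1 · 24 + 3
  24 = 8 · 3 + 0
gcd(513, 231) = 3.
Track Bezout coefficients alongside the remainders: start with r₀ = 513 = a·1 + b·0 (s = 1, t = 0) and r₁ = 231 = a·0 + b·1 (s = 0, t = 1); each new remainder r_{k+1} = r_{k-1} − q_k·r_k inherits s_{k+1} = s_{k-1} − q_k·s_k, t_{k+1} = t_{k-1} − q_k·t_k, so r_k = a·s_k + b·t_k at every step:
  q = 2: r = 51, s = 1 − 2·0 = 1, t = 0 − 2·1 = -2  (check: 513·1 + 231·(-2) = 51)
  q = 4: r = 27, s = 0 − 4·1 = -4, t = 1 − 4·(-2) = 9  (check: 513·(-4) + 231·9 = 27)
  q = 1: r = 24, s = 1 − 1·(-4) = 5, t = -2 − 1·9 = -11  (check: 513·5 + 231·(-11) = 24)
  q = 1: r = 3, s = -4 − 1·5 = -9, t = 9 − 1·(-11) = 20  (check: 513·(-9) + 231·20 = 3)
The row with r = 3 (the gcd) gives the Bezout coefficients s = -9, t = 20.
Result: 513 · (-9) + 231 · (20) = 3.

gcd(513, 231) = 3; s = -9, t = 20 (check: 513·(-9) + 231·20 = 3).


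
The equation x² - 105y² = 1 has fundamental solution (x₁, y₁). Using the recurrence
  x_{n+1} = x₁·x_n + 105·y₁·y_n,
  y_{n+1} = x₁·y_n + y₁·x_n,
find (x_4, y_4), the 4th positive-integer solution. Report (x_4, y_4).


Step 1: Find the fundamental solution (x₁, y₁) of x² - 105y² = 1.
  Expand √105 as a continued fraction. a₀ = ⌊√105⌋ = 10; iterate m_{k+1} = d_k·a_k − m_k, d_{k+1} = (105 − m_{k+1}²)/d_k, a_{k+1} = ⌊(a₀ + m_{k+1})/d_{k+1}⌋ (starting m₀ = 0, d₀ = 1), with convergents p_k = a_k·p_{k-1} + p_{k-2}, q_k = a_k·q_{k-1} + q_{k-2} (p₋₁ = 1, q₋₁ = 0):
  k = 0: a₀ = 10; p₀/q₀ = 10/1; p₀² − 105·q₀² = 100 − 105 = -5.
  k = 1: m = 10, d = 5, a = ⌊(10 + 10)/5⌋ = 4; p/q = (4·10 + 1)/(4·1 + 0) = 41/4; p² − 105·q² = 1681 − 1680 = 1.
  The first convergent with p² − 105·q² = 1 gives the fundamental solution (x₁, y₁) = (41, 4).
Step 2: Apply the recurrence (x_{n+1}, y_{n+1}) = (x₁x_n + 105y₁y_n, x₁y_n + y₁x_n) repeatedly.
  From (x_1, y_1) = (41, 4): x_2 = 41·41 + 105·4·4 = 3361; y_2 = 41·4 + 4·41 = 328.
  From (x_2, y_2) = (3361, 328): x_3 = 41·3361 + 105·4·328 = 275561; y_3 = 41·328 + 4·3361 = 26892.
  From (x_3, y_3) = (275561, 26892): x_4 = 41·275561 + 105·4·26892 = 22592641; y_4 = 41·26892 + 4·275561 = 2204816.
Step 3: Verify x_4² - 105·y_4² = 510427427354881 - 510427427354880 = 1 (should be 1). ✓

(x_1, y_1) = (41, 4); (x_4, y_4) = (22592641, 2204816).


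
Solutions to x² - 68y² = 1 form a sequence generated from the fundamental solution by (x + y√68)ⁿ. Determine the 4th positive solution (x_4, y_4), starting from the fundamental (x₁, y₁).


Step 1: Find the fundamental solution (x₁, y₁) of x² - 68y² = 1.
  Expand √68 as a continued fraction. a₀ = ⌊√68⌋ = 8; iterate m_{k+1} = d_k·a_k − m_k, d_{k+1} = (68 − m_{k+1}²)/d_k, a_{k+1} = ⌊(a₀ + m_{k+1})/d_{k+1}⌋ (starting m₀ = 0, d₀ = 1), with convergents p_k = a_k·p_{k-1} + p_{k-2}, q_k = a_k·q_{k-1} + q_{k-2} (p₋₁ = 1, q₋₁ = 0):
  k = 0: a₀ = 8; p₀/q₀ = 8/1; p₀² − 68·q₀² = 64 − 68 = -4.
  k = 1: m = 8, d = 4, a = ⌊(8 + 8)/4⌋ = 4; p/q = (4·8 + 1)/(4·1 + 0) = 33/4; p² − 68·q² = 1089 − 1088 = 1.
  The first convergent with p² − 68·q² = 1 gives the fundamental solution (x₁, y₁) = (33, 4).
Step 2: Apply the recurrence (x_{n+1}, y_{n+1}) = (x₁x_n + 68y₁y_n, x₁y_n + y₁x_n) repeatedly.
  From (x_1, y_1) = (33, 4): x_2 = 33·33 + 68·4·4 = 2177; y_2 = 33·4 + 4·33 = 264.
  From (x_2, y_2) = (2177, 264): x_3 = 33·2177 + 68·4·264 = 143649; y_3 = 33·264 + 4·2177 = 17420.
  From (x_3, y_3) = (143649, 17420): x_4 = 33·143649 + 68·4·17420 = 9478657; y_4 = 33·17420 + 4·143649 = 1149456.
Step 3: Verify x_4² - 68·y_4² = 89844938523649 - 89844938523648 = 1 (should be 1). ✓

(x_1, y_1) = (33, 4); (x_4, y_4) = (9478657, 1149456).


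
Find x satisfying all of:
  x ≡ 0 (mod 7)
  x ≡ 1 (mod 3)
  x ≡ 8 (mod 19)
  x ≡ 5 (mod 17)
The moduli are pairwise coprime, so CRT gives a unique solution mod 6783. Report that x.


Product of moduli M = 7 · 3 · 19 · 17 = 6783.
Merge one congruence at a time:
  Start: x ≡ 0 (mod 7).
  Combine with x ≡ 1 (mod 3); new modulus lcm = 21.
    Write x = 0 + 7·t and substitute into x ≡ 1 (mod 3): 7·t ≡ 1 − 0 = 1 (mod 3).
    Reduce coefficients mod 3: 1·t ≡ 1 (mod 3).
    So t ≡ 1 (mod 3).
    Then x = 0 + 7·1 = 7, valid modulo lcm(7, 3) = 21: x ≡ 7 (mod 21).
  Combine with x ≡ 8 (mod 19); new modulus lcm = 399.
    Write x = 7 + 21·t and substitute into x ≡ 8 (mod 19): 21·t ≡ 8 − 7 = 1 (mod 19).
    Reduce coefficients mod 19: 2·t ≡ 1 (mod 19).
    The inverse of 2 mod 19 is 10 (since 2·10 = 20 = 1·19 + 1), so t ≡ 10·1 = 10 ≡ 10 (mod 19).
    Then x = 7 + 21·10 = 217, valid modulo lcm(21, 19) = 399: x ≡ 217 (mod 399).
  Combine with x ≡ 5 (mod 17); new modulus lcm = 6783.
    Write x = 217 + 399·t and substitute into x ≡ 5 (mod 17): 399·t ≡ 5 − 217 = -212 (mod 17).
    Reduce coefficients mod 17: 8·t ≡ 9 (mod 17).
    The inverse of 8 mod 17 is 15 (since 8·15 = 120 = 7·17 + 1), so t ≡ 15·9 = 135 ≡ 16 (mod 17).
    Then x = 217 + 399·16 = 6601, valid modulo lcm(399, 17) = 6783: x ≡ 6601 (mod 6783).
Verify against each original: 6601 mod 7 = 0, 6601 mod 3 = 1, 6601 mod 19 = 8, 6601 mod 17 = 5.

x ≡ 6601 (mod 6783).


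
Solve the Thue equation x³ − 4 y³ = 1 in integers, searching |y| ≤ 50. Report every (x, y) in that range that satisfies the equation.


The equation is x³ - 4y³ = 1. For fixed y, x³ = 4·y³ + 1, so a solution requires the RHS to be a perfect cube.
Strategy: iterate y from -50 to 50, compute RHS = 4·y³ + 1, and check whether it is a (positive or negative) perfect cube.
Check small values of y:
  y = 0: RHS = 1 = (1)³ ⇒ x = 1 works.
  y = 1: RHS = 5 is not a perfect cube.
  y = -1: RHS = -3 is not a perfect cube.
  y = 2: RHS = 33 is not a perfect cube.
  y = -2: RHS = -31 is not a perfect cube.
  y = 3: RHS = 109 is not a perfect cube.
  y = -3: RHS = -107 is not a perfect cube.
Continuing the search up to |y| = 50 finds no further solutions beyond those listed.
Collected solutions: (1, 0).

Solutions (with |y| ≤ 50): (1, 0).


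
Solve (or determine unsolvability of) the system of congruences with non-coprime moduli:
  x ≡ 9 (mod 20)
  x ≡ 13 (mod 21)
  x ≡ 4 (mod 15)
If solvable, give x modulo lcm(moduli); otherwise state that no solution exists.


Moduli 20, 21, 15 are not pairwise coprime, so CRT works modulo lcm(m_i) when all pairwise compatibility conditions hold.
Pairwise compatibility: gcd(m_i, m_j) must divide a_i - a_j for every pair.
Merge one congruence at a time:
  Start: x ≡ 9 (mod 20).
  Combine with x ≡ 13 (mod 21): gcd(20, 21) = 1; 13 - 9 = 4, which IS divisible by 1, so compatible.
    Write x = 9 + 20·t and substitute into x ≡ 13 (mod 21): 20·t ≡ 13 − 9 = 4 (mod 21).
    The inverse of 20 mod 21 is 20 (since 20·20 = 400 = 19·21 + 1), so t ≡ 20·4 = 80 ≡ 17 (mod 21).
    Then x = 9 + 20·17 = 349, valid modulo lcm(20, 21) = 420: x ≡ 349 (mod 420).
  Combine with x ≡ 4 (mod 15): gcd(420, 15) = 15; 4 - 349 = -345, which IS divisible by 15, so compatible.
    Write x = 349 + 420·t and substitute into x ≡ 4 (mod 15): 420·t ≡ 4 − 349 = -345 (mod 15).
    Divide the congruence (and modulus) by g = 15: 28·t ≡ -23 (mod 1).
    Modulo 1 every t works; take t = 0.
    Then x = 349 + 420·0 = 349, valid modulo lcm(420, 15) = 420: x ≡ 349 (mod 420).
Verify: 349 mod 20 = 9, 349 mod 21 = 13, 349 mod 15 = 4.

x ≡ 349 (mod 420).


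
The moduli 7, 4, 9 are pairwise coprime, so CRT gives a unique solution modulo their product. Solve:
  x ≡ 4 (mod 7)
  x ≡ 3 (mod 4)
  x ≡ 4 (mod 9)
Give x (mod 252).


Moduli 7, 4, 9 are pairwise coprime; by CRT there is a unique solution modulo M = 7 · 4 · 9 = 252.
Solve pairwise, accumulating the modulus:
  Start with x ≡ 4 (mod 7).
  Combine with x ≡ 3 (mod 4): since gcd(7, 4) = 1, we get a unique residue mod 28.
    Write x = 4 + 7·t and substitute into x ≡ 3 (mod 4): 7·t ≡ 3 − 4 = -1 (mod 4).
    Reduce coefficients mod 4: 3·t ≡ 3 (mod 4).
    The inverse of 3 mod 4 is 3 (since 3·3 = 9 = 2·4 + 1), so t ≡ 3·3 = 9 ≡ 1 (mod 4).
    Then x = 4 + 7·1 = 11, valid modulo lcm(7, 4) = 28: x ≡ 11 (mod 28).
  Combine with x ≡ 4 (mod 9): since gcd(28, 9) = 1, we get a unique residue mod 252.
    Write x = 11 + 28·t and substitute into x ≡ 4 (mod 9): 28·t ≡ 4 − 11 = -7 (mod 9).
    Reduce coefficients mod 9: 1·t ≡ 2 (mod 9).
    So t ≡ 2 (mod 9).
    Then x = 11 + 28·2 = 67, valid modulo lcm(28, 9) = 252: x ≡ 67 (mod 252).
Verify: 67 mod 7 = 4 ✓, 67 mod 4 = 3 ✓, 67 mod 9 = 4 ✓.

x ≡ 67 (mod 252).


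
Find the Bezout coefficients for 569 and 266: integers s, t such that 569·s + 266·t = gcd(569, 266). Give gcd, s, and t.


Euclidean algorithm on (569, 266) — divide until remainder is 0:
  569 = 2 · 266 + 37
  266 = 7 · 37 + 7
  37 = 5 · 7 + 2
  7 = 3 · 2 + 1
  2 = 2 · 1 + 0
gcd(569, 266) = 1.
Track Bezout coefficients alongside the remainders: start with r₀ = 569 = a·1 + b·0 (s = 1, t = 0) and r₁ = 266 = a·0 + b·1 (s = 0, t = 1); each new remainder r_{k+1} = r_{k-1} − q_k·r_k inherits s_{k+1} = s_{k-1} − q_k·s_k, t_{k+1} = t_{k-1} − q_k·t_k, so r_k = a·s_k + b·t_k at every step:
  q = 2: r = 37, s = 1 − 2·0 = 1, t = 0 − 2·1 = -2  (check: 569·1 + 266·(-2) = 37)
  q = 7: r = 7, s = 0 − 7·1 = -7, t = 1 − 7·(-2) = 15  (check: 569·(-7) + 266·15 = 7)
  q = 5: r = 2, s = 1 − 5·(-7) = 36, t = -2 − 5·15 = -77  (check: 569·36 + 266·(-77) = 2)
  q = 3: r = 1, s = -7 − 3·36 = -115, t = 15 − 3·(-77) = 246  (check: 569·(-115) + 266·246 = 1)
The row with r = 1 (the gcd) gives the Bezout coefficients s = -115, t = 246.
Result: 569 · (-115) + 266 · (246) = 1.

gcd(569, 266) = 1; s = -115, t = 246 (check: 569·(-115) + 266·246 = 1).


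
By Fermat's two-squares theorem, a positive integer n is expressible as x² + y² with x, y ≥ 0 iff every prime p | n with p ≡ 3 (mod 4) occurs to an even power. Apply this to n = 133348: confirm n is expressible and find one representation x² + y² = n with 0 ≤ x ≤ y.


Step 1: Factor n = 133348 = 2^2 · 17 · 37 · 53.
Step 2: Check the mod-4 condition on each prime factor: 2 = 2 (special); 17 ≡ 1 (mod 4), exponent 1; 37 ≡ 1 (mod 4), exponent 1; 53 ≡ 1 (mod 4), exponent 1.
All primes ≡ 3 (mod 4) appear to even exponent (or don't appear), so by the two-squares theorem n IS expressible as a sum of two squares.
Step 3: Build a representation. Group n = k² · m with k = 2 and m = 17 · 37 · 53 = 33337 (a product of primes ≡ 1 (mod 4)); a representation of m scales to one of n via (k·x)² + (k·y)² = k²(x² + y²). Each prime p ≡ 1 (mod 4) is itself a sum of two squares; find a² by testing p − a² for a perfect square:
  17: 17 − 1² = 16 = 4² ⇒ 17 = 1² + 4².
  37: 37 − 1² = 36 = 6² ⇒ 37 = 1² + 6².
  53: 53 − 1² = 52, 53 − 2² = 49 = 7² ⇒ 53 = 2² + 7².
  Combine using the Brahmagupta–Fibonacci identity (a² + b²)(c² + d²) = (ac − bd)² + (ad + bc)² = (ac + bd)² + (ad − bc)²:
  17 · 37 = 629: from (1² + 4²)(1² + 6²), take (1·1 − 4·6, 1·6 + 4·1) = (1 − 24, 6 + 4) = (-23, 10); dropping signs (only squares matter) gives (23, 10); check 23² + 10² = 529 + 100 = 629 ✓.
  629 · 53 = 33337: from (23² + 10²)(2² + 7²), take (23·2 − 10·7, 23·7 + 10·2) = (46 − 70, 161 + 20) = (-24, 181); dropping signs (only squares matter) gives (24, 181); check 24² + 181² = 576 + 32761 = 33337 ✓.
  Scale by k = 2: (2·24, 2·181) = (48, 362).
Step 4: Order so x ≤ y and verify: 48² + 362² = 2304 + 131044 = 133348 = n. ✓

n = 133348 = 48² + 362² (one valid representation with x ≤ y).


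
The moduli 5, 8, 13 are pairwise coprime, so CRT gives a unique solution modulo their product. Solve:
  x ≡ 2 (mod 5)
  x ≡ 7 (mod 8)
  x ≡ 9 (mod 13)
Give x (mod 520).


Moduli 5, 8, 13 are pairwise coprime; by CRT there is a unique solution modulo M = 5 · 8 · 13 = 520.
Solve pairwise, accumulating the modulus:
  Start with x ≡ 2 (mod 5).
  Combine with x ≡ 7 (mod 8): since gcd(5, 8) = 1, we get a unique residue mod 40.
    Write x = 2 + 5·t and substitute into x ≡ 7 (mod 8): 5·t ≡ 7 − 2 = 5 (mod 8).
    The inverse of 5 mod 8 is 5 (since 5·5 = 25 = 3·8 + 1), so t ≡ 5·5 = 25 ≡ 1 (mod 8).
    Then x = 2 + 5·1 = 7, valid modulo lcm(5, 8) = 40: x ≡ 7 (mod 40).
  Combine with x ≡ 9 (mod 13): since gcd(40, 13) = 1, we get a unique residue mod 520.
    Write x = 7 + 40·t and substitute into x ≡ 9 (mod 13): 40·t ≡ 9 − 7 = 2 (mod 13).
    Reduce coefficients mod 13: 1·t ≡ 2 (mod 13).
    So t ≡ 2 (mod 13).
    Then x = 7 + 40·2 = 87, valid modulo lcm(40, 13) = 520: x ≡ 87 (mod 520).
Verify: 87 mod 5 = 2 ✓, 87 mod 8 = 7 ✓, 87 mod 13 = 9 ✓.

x ≡ 87 (mod 520).


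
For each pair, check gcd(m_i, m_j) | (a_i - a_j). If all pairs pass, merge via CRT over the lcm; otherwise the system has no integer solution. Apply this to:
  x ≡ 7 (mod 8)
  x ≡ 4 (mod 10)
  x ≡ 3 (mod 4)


Moduli 8, 10, 4 are not pairwise coprime, so CRT works modulo lcm(m_i) when all pairwise compatibility conditions hold.
Pairwise compatibility: gcd(m_i, m_j) must divide a_i - a_j for every pair.
Merge one congruence at a time:
  Start: x ≡ 7 (mod 8).
  Combine with x ≡ 4 (mod 10): gcd(8, 10) = 2, and 4 - 7 = -3 is NOT divisible by 2.
    ⇒ system is inconsistent (no integer solution).

No solution (the system is inconsistent).


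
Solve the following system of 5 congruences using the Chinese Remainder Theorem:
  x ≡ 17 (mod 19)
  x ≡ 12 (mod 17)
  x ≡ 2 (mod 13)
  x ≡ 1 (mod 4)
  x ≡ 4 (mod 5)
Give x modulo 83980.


Product of moduli M = 19 · 17 · 13 · 4 · 5 = 83980.
Merge one congruence at a time:
  Start: x ≡ 17 (mod 19).
  Combine with x ≡ 12 (mod 17); new modulus lcm = 323.
    Write x = 17 + 19·t and substitute into x ≡ 12 (mod 17): 19·t ≡ 12 − 17 = -5 (mod 17).
    Reduce coefficients mod 17: 2·t ≡ 12 (mod 17).
    The inverse of 2 mod 17 is 9 (since 2·9 = 18 = 1·17 + 1), so t ≡ 9·12 = 108 ≡ 6 (mod 17).
    Then x = 17 + 19·6 = 131, valid modulo lcm(19, 17) = 323: x ≡ 131 (mod 323).
  Combine with x ≡ 2 (mod 13); new modulus lcm = 4199.
    Write x = 131 + 323·t and substitute into x ≡ 2 (mod 13): 323·t ≡ 2 − 131 = -129 (mod 13).
    Reduce coefficients mod 13: 11·t ≡ 1 (mod 13).
    The inverse of 11 mod 13 is 6 (since 11·6 = 66 = 5·13 + 1), so t ≡ 6·1 = 6 ≡ 6 (mod 13).
    Then x = 131 + 323·6 = 2069, valid modulo lcm(323, 13) = 4199: x ≡ 2069 (mod 4199).
  Combine with x ≡ 1 (mod 4); new modulus lcm = 16796.
    Write x = 2069 + 4199·t and substitute into x ≡ 1 (mod 4): 4199·t ≡ 1 − 2069 = -2068 (mod 4).
    Reduce coefficients mod 4: 3·t ≡ 0 (mod 4).
    The inverse of 3 mod 4 is 3 (since 3·3 = 9 = 2·4 + 1), so t ≡ 3·0 = 0 ≡ 0 (mod 4).
    Then x = 2069 + 4199·0 = 2069, valid modulo lcm(4199, 4) = 16796: x ≡ 2069 (mod 16796).
  Combine with x ≡ 4 (mod 5); new modulus lcm = 83980.
    Write x = 2069 + 16796·t and substitute into x ≡ 4 (mod 5): 16796·t ≡ 4 − 2069 = -2065 (mod 5).
    Reduce coefficients mod 5: 1·t ≡ 0 (mod 5).
    So t ≡ 0 (mod 5).
    Then x = 2069 + 16796·0 = 2069, valid modulo lcm(16796, 5) = 83980: x ≡ 2069 (mod 83980).
Verify against each original: 2069 mod 19 = 17, 2069 mod 17 = 12, 2069 mod 13 = 2, 2069 mod 4 = 1, 2069 mod 5 = 4.

x ≡ 2069 (mod 83980).


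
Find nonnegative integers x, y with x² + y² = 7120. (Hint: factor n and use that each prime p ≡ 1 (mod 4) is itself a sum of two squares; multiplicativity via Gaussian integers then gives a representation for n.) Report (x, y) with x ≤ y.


Step 1: Factor n = 7120 = 2^4 · 5 · 89.
Step 2: Check the mod-4 condition on each prime factor: 2 = 2 (special); 5 ≡ 1 (mod 4), exponent 1; 89 ≡ 1 (mod 4), exponent 1.
All primes ≡ 3 (mod 4) appear to even exponent (or don't appear), so by the two-squares theorem n IS expressible as a sum of two squares.
Step 3: Build a representation. Group n = k² · m with k = 4 and m = 5 · 89 = 445 (a product of primes ≡ 1 (mod 4)); a representation of m scales to one of n via (k·x)² + (k·y)² = k²(x² + y²). Each prime p ≡ 1 (mod 4) is itself a sum of two squares; find a² by testing p − a² for a perfect square:
  5: 5 − 1² = 4 = 2² ⇒ 5 = 1² + 2².
  89: 89 − 1² = 88, 89 − 2² = 85, 89 − 3² = 80, 89 − 4² = 73, 89 − 5² = 64 = 8² ⇒ 89 = 5² + 8².
  Combine using the Brahmagupta–Fibonacci identity (a² + b²)(c² + d²) = (ac − bd)² + (ad + bc)² = (ac + bd)² + (ad − bc)²:
  5 · 89 = 445: from (1² + 2²)(5² + 8²), take (1·5 − 2·8, 1·8 + 2·5) = (5 − 16, 8 + 10) = (-11, 18); dropping signs (only squares matter) gives (11, 18); check 11² + 18² = 121 + 324 = 445 ✓.
  Scale by k = 4: (4·11, 4·18) = (44, 72).
Step 4: Order so x ≤ y and verify: 44² + 72² = 1936 + 5184 = 7120 = n. ✓

n = 7120 = 44² + 72² (one valid representation with x ≤ y).


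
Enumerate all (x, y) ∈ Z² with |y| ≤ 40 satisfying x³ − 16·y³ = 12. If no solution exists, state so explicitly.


The equation is x³ - 16y³ = 12. For fixed y, x³ = 16·y³ + 12, so a solution requires the RHS to be a perfect cube.
Strategy: iterate y from -40 to 40, compute RHS = 16·y³ + 12, and check whether it is a (positive or negative) perfect cube.
Check small values of y:
  y = 0: RHS = 12 is not a perfect cube.
  y = 1: RHS = 28 is not a perfect cube.
  y = -1: RHS = -4 is not a perfect cube.
  y = 2: RHS = 140 is not a perfect cube.
  y = -2: RHS = -116 is not a perfect cube.
  y = 3: RHS = 444 is not a perfect cube.
  y = -3: RHS = -420 is not a perfect cube.
Continuing the search up to |y| = 40 finds no solutions either.
No (x, y) in the scanned range satisfies the equation.

No integer solutions with |y| ≤ 40.


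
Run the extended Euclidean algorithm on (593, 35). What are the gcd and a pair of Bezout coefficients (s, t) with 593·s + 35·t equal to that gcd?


Euclidean algorithm on (593, 35) — divide until remainder is 0:
  593 = 16 · 35 + 33
  35 = 1 · 33 + 2
  33 = 16 · 2 + 1
  2 = 2 · 1 + 0
gcd(593, 35) = 1.
Track Bezout coefficients alongside the remainders: start with r₀ = 593 = a·1 + b·0 (s = 1, t = 0) and r₁ = 35 = a·0 + b·1 (s = 0, t = 1); each new remainder r_{k+1} = r_{k-1} − q_k·r_k inherits s_{k+1} = s_{k-1} − q_k·s_k, t_{k+1} = t_{k-1} − q_k·t_k, so r_k = a·s_k + b·t_k at every step:
  q = 16: r = 33, s = 1 − 16·0 = 1, t = 0 − 16·1 = -16  (check: 593·1 + 35·(-16) = 33)
  q = 1: r = 2, s = 0 − 1·1 = -1, t = 1 − 1·(-16) = 17  (check: 593·(-1) + 35·17 = 2)
  q = 16: r = 1, s = 1 − 16·(-1) = 17, t = -16 − 16·17 = -288  (check: 593·17 + 35·(-288) = 1)
The row with r = 1 (the gcd) gives the Bezout coefficients s = 17, t = -288.
Result: 593 · (17) + 35 · (-288) = 1.

gcd(593, 35) = 1; s = 17, t = -288 (check: 593·17 + 35·(-288) = 1).


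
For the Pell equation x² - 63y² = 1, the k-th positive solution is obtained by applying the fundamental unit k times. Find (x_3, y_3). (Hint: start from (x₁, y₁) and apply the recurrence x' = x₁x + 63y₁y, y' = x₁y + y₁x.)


Step 1: Find the fundamental solution (x₁, y₁) of x² - 63y² = 1.
  Expand √63 as a continued fraction. a₀ = ⌊√63⌋ = 7; iterate m_{k+1} = d_k·a_k − m_k, d_{k+1} = (63 − m_{k+1}²)/d_k, a_{k+1} = ⌊(a₀ + m_{k+1})/d_{k+1}⌋ (starting m₀ = 0, d₀ = 1), with convergents p_k = a_k·p_{k-1} + p_{k-2}, q_k = a_k·q_{k-1} + q_{k-2} (p₋₁ = 1, q₋₁ = 0):
  k = 0: a₀ = 7; p₀/q₀ = 7/1; p₀² − 63·q₀² = 49 − 63 = -14.
  k = 1: m = 7, d = 14, a = ⌊(7 + 7)/14⌋ = 1; p/q = (1·7 + 1)/(1·1 + 0) = 8/1; p² − 63·q² = 64 − 63 = 1.
  The first convergent with p² − 63·q² = 1 gives the fundamental solution (x₁, y₁) = (8, 1).
Step 2: Apply the recurrence (x_{n+1}, y_{n+1}) = (x₁x_n + 63y₁y_n, x₁y_n + y₁x_n) repeatedly.
  From (x_1, y_1) = (8, 1): x_2 = 8·8 + 63·1·1 = 127; y_2 = 8·1 + 1·8 = 16.
  From (x_2, y_2) = (127, 16): x_3 = 8·127 + 63·1·16 = 2024; y_3 = 8·16 + 1·127 = 255.
Step 3: Verify x_3² - 63·y_3² = 4096576 - 4096575 = 1 (should be 1). ✓

(x_1, y_1) = (8, 1); (x_3, y_3) = (2024, 255).


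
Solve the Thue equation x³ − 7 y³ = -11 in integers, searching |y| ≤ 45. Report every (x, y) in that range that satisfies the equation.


The equation is x³ - 7y³ = -11. For fixed y, x³ = 7·y³ − 11, so a solution requires the RHS to be a perfect cube.
Strategy: iterate y from -45 to 45, compute RHS = 7·y³ − 11, and check whether it is a (positive or negative) perfect cube.
Check small values of y:
  y = 0: RHS = -11 is not a perfect cube.
  y = 1: RHS = -4 is not a perfect cube.
  y = -1: RHS = -18 is not a perfect cube.
  y = 2: RHS = 45 is not a perfect cube.
  y = -2: RHS = -67 is not a perfect cube.
  y = 3: RHS = 178 is not a perfect cube.
  y = -3: RHS = -200 is not a perfect cube.
Continuing the search up to |y| = 45 finds no solutions either.
No (x, y) in the scanned range satisfies the equation.

No integer solutions with |y| ≤ 45.


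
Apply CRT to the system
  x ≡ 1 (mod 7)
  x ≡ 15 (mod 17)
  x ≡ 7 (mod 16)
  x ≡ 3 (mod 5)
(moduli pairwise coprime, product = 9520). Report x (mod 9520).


Product of moduli M = 7 · 17 · 16 · 5 = 9520.
Merge one congruence at a time:
  Start: x ≡ 1 (mod 7).
  Combine with x ≡ 15 (mod 17); new modulus lcm = 119.
    Write x = 1 + 7·t and substitute into x ≡ 15 (mod 17): 7·t ≡ 15 − 1 = 14 (mod 17).
    The inverse of 7 mod 17 is 5 (since 7·5 = 35 = 2·17 + 1), so t ≡ 5·14 = 70 ≡ 2 (mod 17).
    Then x = 1 + 7·2 = 15, valid modulo lcm(7, 17) = 119: x ≡ 15 (mod 119).
  Combine with x ≡ 7 (mod 16); new modulus lcm = 1904.
    Write x = 15 + 119·t and substitute into x ≡ 7 (mod 16): 119·t ≡ 7 − 15 = -8 (mod 16).
    Reduce coefficients mod 16: 7·t ≡ 8 (mod 16).
    The inverse of 7 mod 16 is 7 (since 7·7 = 49 = 3·16 + 1), so t ≡ 7·8 = 56 ≡ 8 (mod 16).
    Then x = 15 + 119·8 = 967, valid modulo lcm(119, 16) = 1904: x ≡ 967 (mod 1904).
  Combine with x ≡ 3 (mod 5); new modulus lcm = 9520.
    Write x = 967 + 1904·t and substitute into x ≡ 3 (mod 5): 1904·t ≡ 3 − 967 = -964 (mod 5).
    Reduce coefficients mod 5: 4·t ≡ 1 (mod 5).
    The inverse of 4 mod 5 is 4 (since 4·4 = 16 = 3·5 + 1), so t ≡ 4·1 = 4 ≡ 4 (mod 5).
    Then x = 967 + 1904·4 = 8583, valid modulo lcm(1904, 5) = 9520: x ≡ 8583 (mod 9520).
Verify against each original: 8583 mod 7 = 1, 8583 mod 17 = 15, 8583 mod 16 = 7, 8583 mod 5 = 3.

x ≡ 8583 (mod 9520).


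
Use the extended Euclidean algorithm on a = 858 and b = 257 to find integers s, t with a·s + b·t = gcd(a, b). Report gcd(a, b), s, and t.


Euclidean algorithm on (858, 257) — divide until remainder is 0:
  858 = 3 · 257 + 87
  257 = 2 · 87 + 83
  87 = 1 · 83 + 4
  83 = 20 · 4 + 3
  4 = 1 · 3 + 1
  3 = 3 · 1 + 0
gcd(858, 257) = 1.
Track Bezout coefficients alongside the remainders: start with r₀ = 858 = a·1 + b·0 (s = 1, t = 0) and r₁ = 257 = a·0 + b·1 (s = 0, t = 1); each new remainder r_{k+1} = r_{k-1} − q_k·r_k inherits s_{k+1} = s_{k-1} − q_k·s_k, t_{k+1} = t_{k-1} − q_k·t_k, so r_k = a·s_k + b·t_k at every step:
  q = 3: r = 87, s = 1 − 3·0 = 1, t = 0 − 3·1 = -3  (check: 858·1 + 257·(-3) = 87)
  q = 2: r = 83, s = 0 − 2·1 = -2, t = 1 − 2·(-3) = 7  (check: 858·(-2) + 257·7 = 83)
  q = 1: r = 4, s = 1 − 1·(-2) = 3, t = -3 − 1·7 = -10  (check: 858·3 + 257·(-10) = 4)
  q = 20: r = 3, s = -2 − 20·3 = -62, t = 7 − 20·(-10) = 207  (check: 858·(-62) + 257·207 = 3)
  q = 1: r = 1, s = 3 − 1·(-62) = 65, t = -10 − 1·207 = -217  (check: 858·65 + 257·(-217) = 1)
The row with r = 1 (the gcd) gives the Bezout coefficients s = 65, t = -217.
Result: 858 · (65) + 257 · (-217) = 1.

gcd(858, 257) = 1; s = 65, t = -217 (check: 858·65 + 257·(-217) = 1).


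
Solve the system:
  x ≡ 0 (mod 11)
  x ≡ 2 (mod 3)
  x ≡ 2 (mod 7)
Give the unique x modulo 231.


Moduli 11, 3, 7 are pairwise coprime; by CRT there is a unique solution modulo M = 11 · 3 · 7 = 231.
Solve pairwise, accumulating the modulus:
  Start with x ≡ 0 (mod 11).
  Combine with x ≡ 2 (mod 3): since gcd(11, 3) = 1, we get a unique residue mod 33.
    Write x = 0 + 11·t and substitute into x ≡ 2 (mod 3): 11·t ≡ 2 − 0 = 2 (mod 3).
    Reduce coefficients mod 3: 2·t ≡ 2 (mod 3).
    The inverse of 2 mod 3 is 2 (since 2·2 = 4 = 1·3 + 1), so t ≡ 2·2 = 4 ≡ 1 (mod 3).
    Then x = 0 + 11·1 = 11, valid modulo lcm(11, 3) = 33: x ≡ 11 (mod 33).
  Combine with x ≡ 2 (mod 7): since gcd(33, 7) = 1, we get a unique residue mod 231.
    Write x = 11 + 33·t and substitute into x ≡ 2 (mod 7): 33·t ≡ 2 − 11 = -9 (mod 7).
    Reduce coefficients mod 7: 5·t ≡ 5 (mod 7).
    The inverse of 5 mod 7 is 3 (since 5·3 = 15 = 2·7 + 1), so t ≡ 3·5 = 15 ≡ 1 (mod 7).
    Then x = 11 + 33·1 = 44, valid modulo lcm(33, 7) = 231: x ≡ 44 (mod 231).
Verify: 44 mod 11 = 0 ✓, 44 mod 3 = 2 ✓, 44 mod 7 = 2 ✓.

x ≡ 44 (mod 231).


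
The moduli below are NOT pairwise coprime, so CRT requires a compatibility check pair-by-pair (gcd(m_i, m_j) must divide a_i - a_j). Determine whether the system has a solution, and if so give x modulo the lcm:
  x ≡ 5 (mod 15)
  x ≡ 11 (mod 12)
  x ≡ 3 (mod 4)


Moduli 15, 12, 4 are not pairwise coprime, so CRT works modulo lcm(m_i) when all pairwise compatibility conditions hold.
Pairwise compatibility: gcd(m_i, m_j) must divide a_i - a_j for every pair.
Merge one congruence at a time:
  Start: x ≡ 5 (mod 15).
  Combine with x ≡ 11 (mod 12): gcd(15, 12) = 3; 11 - 5 = 6, which IS divisible by 3, so compatible.
    Write x = 5 + 15·t and substitute into x ≡ 11 (mod 12): 15·t ≡ 11 − 5 = 6 (mod 12).
    Divide the congruence (and modulus) by g = 3: 5·t ≡ 2 (mod 4).
    Reduce coefficients mod 4: 1·t ≡ 2 (mod 4).
    So t ≡ 2 (mod 4).
    Then x = 5 + 15·2 = 35, valid modulo lcm(15, 12) = 60: x ≡ 35 (mod 60).
  Combine with x ≡ 3 (mod 4): gcd(60, 4) = 4; 3 - 35 = -32, which IS divisible by 4, so compatible.
    Write x = 35 + 60·t and substitute into x ≡ 3 (mod 4): 60·t ≡ 3 − 35 = -32 (mod 4).
    Divide the congruence (and modulus) by g = 4: 15·t ≡ -8 (mod 1).
    Modulo 1 every t works; take t = 0.
    Then x = 35 + 60·0 = 35, valid modulo lcm(60, 4) = 60: x ≡ 35 (mod 60).
Verify: 35 mod 15 = 5, 35 mod 12 = 11, 35 mod 4 = 3.

x ≡ 35 (mod 60).


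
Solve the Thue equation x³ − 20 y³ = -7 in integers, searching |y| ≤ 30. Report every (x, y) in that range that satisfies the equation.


The equation is x³ - 20y³ = -7. For fixed y, x³ = 20·y³ − 7, so a solution requires the RHS to be a perfect cube.
Strategy: iterate y from -30 to 30, compute RHS = 20·y³ − 7, and check whether it is a (positive or negative) perfect cube.
Check small values of y:
  y = 0: RHS = -7 is not a perfect cube.
  y = 1: RHS = 13 is not a perfect cube.
  y = -1: RHS = -27 = (-3)³ ⇒ x = -3 works.
  y = 2: RHS = 153 is not a perfect cube.
  y = -2: RHS = -167 is not a perfect cube.
  y = 3: RHS = 533 is not a perfect cube.
  y = -3: RHS = -547 is not a perfect cube.
Continuing the search up to |y| = 30 finds no further solutions beyond those listed.
Collected solutions: (-3, -1).

Solutions (with |y| ≤ 30): (-3, -1).


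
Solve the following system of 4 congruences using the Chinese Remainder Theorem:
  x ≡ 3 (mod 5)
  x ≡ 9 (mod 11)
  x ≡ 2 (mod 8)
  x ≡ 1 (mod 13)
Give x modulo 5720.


Product of moduli M = 5 · 11 · 8 · 13 = 5720.
Merge one congruence at a time:
  Start: x ≡ 3 (mod 5).
  Combine with x ≡ 9 (mod 11); new modulus lcm = 55.
    Write x = 3 + 5·t and substitute into x ≡ 9 (mod 11): 5·t ≡ 9 − 3 = 6 (mod 11).
    The inverse of 5 mod 11 is 9 (since 5·9 = 45 = 4·11 + 1), so t ≡ 9·6 = 54 ≡ 10 (mod 11).
    Then x = 3 + 5·10 = 53, valid modulo lcm(5, 11) = 55: x ≡ 53 (mod 55).
  Combine with x ≡ 2 (mod 8); new modulus lcm = 440.
    Write x = 53 + 55·t and substitute into x ≡ 2 (mod 8): 55·t ≡ 2 − 53 = -51 (mod 8).
    Reduce coefficients mod 8: 7·t ≡ 5 (mod 8).
    The inverse of 7 mod 8 is 7 (since 7·7 = 49 = 6·8 + 1), so t ≡ 7·5 = 35 ≡ 3 (mod 8).
    Then x = 53 + 55·3 = 218, valid modulo lcm(55, 8) = 440: x ≡ 218 (mod 440).
  Combine with x ≡ 1 (mod 13); new modulus lcm = 5720.
    Write x = 218 + 440·t and substitute into x ≡ 1 (mod 13): 440·t ≡ 1 − 218 = -217 (mod 13).
    Reduce coefficients mod 13: 11·t ≡ 4 (mod 13).
    The inverse of 11 mod 13 is 6 (since 11·6 = 66 = 5·13 + 1), so t ≡ 6·4 = 24 ≡ 11 (mod 13).
    Then x = 218 + 440·11 = 5058, valid modulo lcm(440, 13) = 5720: x ≡ 5058 (mod 5720).
Verify against each original: 5058 mod 5 = 3, 5058 mod 11 = 9, 5058 mod 8 = 2, 5058 mod 13 = 1.

x ≡ 5058 (mod 5720).


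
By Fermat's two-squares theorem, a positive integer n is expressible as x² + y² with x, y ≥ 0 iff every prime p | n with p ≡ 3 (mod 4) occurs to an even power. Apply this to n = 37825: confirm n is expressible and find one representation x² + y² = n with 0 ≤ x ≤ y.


Step 1: Factor n = 37825 = 5^2 · 17 · 89.
Step 2: Check the mod-4 condition on each prime factor: 5 ≡ 1 (mod 4), exponent 2; 17 ≡ 1 (mod 4), exponent 1; 89 ≡ 1 (mod 4), exponent 1.
All primes ≡ 3 (mod 4) appear to even exponent (or don't appear), so by the two-squares theorem n IS expressible as a sum of two squares.
Step 3: Build a representation. Group n = k² · m with k = 5 and m = 17 · 89 = 1513 (a product of primes ≡ 1 (mod 4)); a representation of m scales to one of n via (k·x)² + (k·y)² = k²(x² + y²). Each prime p ≡ 1 (mod 4) is itself a sum of two squares; find a² by testing p − a² for a perfect square:
  17: 17 − 1² = 16 = 4² ⇒ 17 = 1² + 4².
  89: 89 − 1² = 88, 89 − 2² = 85, 89 − 3² = 80, 89 − 4² = 73, 89 − 5² = 64 = 8² ⇒ 89 = 5² + 8².
  Combine using the Brahmagupta–Fibonacci identity (a² + b²)(c² + d²) = (ac − bd)² + (ad + bc)² = (ac + bd)² + (ad − bc)²:
  17 · 89 = 1513: from (1² + 4²)(5² + 8²), take (1·5 − 4·8, 1·8 + 4·5) = (5 − 32, 8 + 20) = (-27, 28); dropping signs (only squares matter) gives (27, 28); check 27² + 28² = 729 + 784 = 1513 ✓.
  Scale by k = 5: (5·27, 5·28) = (135, 140).
Step 4: Order so x ≤ y and verify: 135² + 140² = 18225 + 19600 = 37825 = n. ✓

n = 37825 = 135² + 140² (one valid representation with x ≤ y).


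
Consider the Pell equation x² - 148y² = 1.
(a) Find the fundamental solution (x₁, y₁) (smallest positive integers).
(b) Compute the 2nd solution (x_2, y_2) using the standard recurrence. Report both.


Step 1: Find the fundamental solution (x₁, y₁) of x² - 148y² = 1.
  Expand √148 as a continued fraction. a₀ = ⌊√148⌋ = 12; iterate m_{k+1} = d_k·a_k − m_k, d_{k+1} = (148 − m_{k+1}²)/d_k, a_{k+1} = ⌊(a₀ + m_{k+1})/d_{k+1}⌋ (starting m₀ = 0, d₀ = 1), with convergents p_k = a_k·p_{k-1} + p_{k-2}, q_k = a_k·q_{k-1} + q_{k-2} (p₋₁ = 1, q₋₁ = 0):
  k = 0: a₀ = 12; p₀/q₀ = 12/1; p₀² − 148·q₀² = 144 − 148 = -4.
  k = 1: m = 12, d = 4, a = ⌊(12 + 12)/4⌋ = 6; p/q = (6·12 + 1)/(6·1 + 0) = 73/6; p² − 148·q² = 5329 − 5328 = 1.
  The first convergent with p² − 148·q² = 1 gives the fundamental solution (x₁, y₁) = (73, 6).
Step 2: Apply the recurrence (x_{n+1}, y_{n+1}) = (x₁x_n + 148y₁y_n, x₁y_n + y₁x_n) repeatedly.
  From (x_1, y_1) = (73, 6): x_2 = 73·73 + 148·6·6 = 10657; y_2 = 73·6 + 6·73 = 876.
Step 3: Verify x_2² - 148·y_2² = 113571649 - 113571648 = 1 (should be 1). ✓

(x_1, y_1) = (73, 6); (x_2, y_2) = (10657, 876).


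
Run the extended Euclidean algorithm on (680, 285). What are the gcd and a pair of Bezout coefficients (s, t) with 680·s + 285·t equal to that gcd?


Euclidean algorithm on (680, 285) — divide until remainder is 0:
  680 = 2 · 285 + 110
  285 = 2 · 110 + 65
  110 = 1 · 65 + 45
  65 = 1 · 45 + 20
  45 = 2 · 20 + 5
  20 = 4 · 5 + 0
gcd(680, 285) = 5.
Track Bezout coefficients alongside the remainders: start with r₀ = 680 = a·1 + b·0 (s = 1, t = 0) and r₁ = 285 = a·0 + b·1 (s = 0, t = 1); each new remainder r_{k+1} = r_{k-1} − q_k·r_k inherits s_{k+1} = s_{k-1} − q_k·s_k, t_{k+1} = t_{k-1} − q_k·t_k, so r_k = a·s_k + b·t_k at every step:
  q = 2: r = 110, s = 1 − 2·0 = 1, t = 0 − 2·1 = -2  (check: 680·1 + 285·(-2) = 110)
  q = 2: r = 65, s = 0 − 2·1 = -2, t = 1 − 2·(-2) = 5  (check: 680·(-2) + 285·5 = 65)
  q = 1: r = 45, s = 1 − 1·(-2) = 3, t = -2 − 1·5 = -7  (check: 680·3 + 285·(-7) = 45)
  q = 1: r = 20, s = -2 − 1·3 = -5, t = 5 − 1·(-7) = 12  (check: 680·(-5) + 285·12 = 20)
  q = 2: r = 5, s = 3 − 2·(-5) = 13, t = -7 − 2·12 = -31  (check: 680·13 + 285·(-31) = 5)
The row with r = 5 (the gcd) gives the Bezout coefficients s = 13, t = -31.
Result: 680 · (13) + 285 · (-31) = 5.

gcd(680, 285) = 5; s = 13, t = -31 (check: 680·13 + 285·(-31) = 5).
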